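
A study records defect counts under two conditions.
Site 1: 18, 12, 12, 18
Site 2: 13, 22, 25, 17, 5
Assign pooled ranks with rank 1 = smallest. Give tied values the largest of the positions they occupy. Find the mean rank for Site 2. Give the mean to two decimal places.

Sorted (ascending): 5, 12, 12, 13, 17, 18, 18, 22, 25
The 2 values of 12 occupy positions 2–3 → each gets rank 3.
The 2 values of 18 occupy positions 6–7 → each gets rank 7.
Site 2 values → pooled ranks: 13→4, 22→8, 25→9, 17→5, 5→1
Mean rank = (4 + 8 + 9 + 5 + 1) / 5 = 5.40

5.40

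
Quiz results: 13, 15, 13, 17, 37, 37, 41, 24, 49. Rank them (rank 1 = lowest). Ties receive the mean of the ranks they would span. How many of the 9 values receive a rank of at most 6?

Sorted (ascending): 13, 13, 15, 17, 24, 37, 37, 41, 49
The 2 values of 13 occupy positions 1–2 → average rank (1+2)/2 = 1.5.
The 2 values of 37 occupy positions 6–7 → average rank (6+7)/2 = 6.5.
Ranks ≤ 6: {1.5, 1.5, 3, 4, 5} → 5 values.

5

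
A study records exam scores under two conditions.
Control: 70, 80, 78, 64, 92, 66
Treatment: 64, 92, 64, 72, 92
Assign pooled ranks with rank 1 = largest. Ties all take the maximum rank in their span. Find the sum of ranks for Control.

Sorted (descending): 92, 92, 92, 80, 78, 72, 70, 66, 64, 64, 64
The 3 values of 92 occupy positions 1–3 → each gets rank 3.
The 3 values of 64 occupy positions 9–11 → each gets rank 11.
Control values → pooled ranks: 70→7, 80→4, 78→5, 64→11, 92→3, 66→8
Rank sum = 7 + 4 + 5 + 11 + 3 + 8 = 38

38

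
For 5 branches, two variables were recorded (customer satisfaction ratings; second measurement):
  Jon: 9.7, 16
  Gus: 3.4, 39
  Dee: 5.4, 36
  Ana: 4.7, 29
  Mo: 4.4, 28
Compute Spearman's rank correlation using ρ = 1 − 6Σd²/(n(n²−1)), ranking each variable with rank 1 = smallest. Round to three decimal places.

Ranks of variable 1: 5, 1, 4, 3, 2
Ranks of variable 2: 1, 5, 4, 3, 2
d = r₁ − r₂: 4, -4, 0, 0, 0
d²: 16, 16, 0, 0, 0; Σd² = 32
ρ = 1 − 6·32/(5·24) = 1 − 192/120 = -0.600

-0.600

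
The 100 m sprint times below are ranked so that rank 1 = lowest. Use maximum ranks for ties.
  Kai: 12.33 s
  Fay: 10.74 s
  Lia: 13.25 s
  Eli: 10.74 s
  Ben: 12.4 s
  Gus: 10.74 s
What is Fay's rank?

Sorted (ascending): 10.74, 10.74, 10.74, 12.33, 12.4, 13.25
The 3 values of 10.74 occupy positions 1–3 → each gets rank 3.
Fay has value 10.74 s → rank 3.

3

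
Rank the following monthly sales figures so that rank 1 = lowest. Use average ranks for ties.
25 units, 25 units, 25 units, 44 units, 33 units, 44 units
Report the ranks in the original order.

2, 2, 2, 5.5, 4, 5.5

Sorted (ascending): 25, 25, 25, 33, 44, 44
The 3 values of 25 occupy positions 1–3 → average rank 2.
The 2 values of 44 occupy positions 5–6 → average rank (5+6)/2 = 5.5.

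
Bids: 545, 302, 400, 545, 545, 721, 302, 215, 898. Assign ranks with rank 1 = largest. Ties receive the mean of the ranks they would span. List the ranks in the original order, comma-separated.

4, 7.5, 6, 4, 4, 2, 7.5, 9, 1

Sorted (descending): 898, 721, 545, 545, 545, 400, 302, 302, 215
The 3 values of 545 occupy positions 3–5 → average rank 4.
The 2 values of 302 occupy positions 7–8 → average rank (7+8)/2 = 7.5.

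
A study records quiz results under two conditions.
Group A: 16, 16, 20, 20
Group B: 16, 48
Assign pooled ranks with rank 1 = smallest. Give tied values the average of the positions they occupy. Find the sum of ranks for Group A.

Sorted (ascending): 16, 16, 16, 20, 20, 48
The 3 values of 16 occupy positions 1–3 → average rank 2.
The 2 values of 20 occupy positions 4–5 → average rank (4+5)/2 = 4.5.
Group A values → pooled ranks: 16→2, 16→2, 20→4.5, 20→4.5
Rank sum = 2 + 2 + 4.5 + 4.5 = 13

13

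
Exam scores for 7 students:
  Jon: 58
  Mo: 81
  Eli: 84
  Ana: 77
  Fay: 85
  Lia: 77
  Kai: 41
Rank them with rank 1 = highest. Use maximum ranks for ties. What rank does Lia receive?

5

Sorted (descending): 85, 84, 81, 77, 77, 58, 41
The 2 values of 77 occupy positions 4–5 → each gets rank 5.
Lia has value 77 → rank 5.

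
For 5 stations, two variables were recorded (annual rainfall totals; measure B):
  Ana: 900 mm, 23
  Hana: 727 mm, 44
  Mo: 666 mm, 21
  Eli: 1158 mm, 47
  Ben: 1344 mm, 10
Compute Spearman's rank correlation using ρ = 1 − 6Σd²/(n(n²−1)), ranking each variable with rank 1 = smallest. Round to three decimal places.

Ranks of variable 1: 3, 2, 1, 4, 5
Ranks of variable 2: 3, 4, 2, 5, 1
d = r₁ − r₂: 0, -2, -1, -1, 4
d²: 0, 4, 1, 1, 16; Σd² = 22
ρ = 1 − 6·22/(5·24) = 1 − 132/120 = -0.100

-0.100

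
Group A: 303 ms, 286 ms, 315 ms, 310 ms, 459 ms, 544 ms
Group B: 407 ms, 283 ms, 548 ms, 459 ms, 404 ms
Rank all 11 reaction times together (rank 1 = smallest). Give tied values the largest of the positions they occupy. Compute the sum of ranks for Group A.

Sorted (ascending): 283, 286, 303, 310, 315, 404, 407, 459, 459, 544, 548
The 2 values of 459 occupy positions 8–9 → each gets rank 9.
Group A values → pooled ranks: 303→3, 286→2, 315→5, 310→4, 459→9, 544→10
Rank sum = 3 + 2 + 5 + 4 + 9 + 10 = 33

33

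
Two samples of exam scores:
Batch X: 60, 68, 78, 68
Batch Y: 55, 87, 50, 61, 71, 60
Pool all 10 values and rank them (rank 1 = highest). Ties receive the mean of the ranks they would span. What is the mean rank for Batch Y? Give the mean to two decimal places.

6.08

Sorted (descending): 87, 78, 71, 68, 68, 61, 60, 60, 55, 50
The 2 values of 68 occupy positions 4–5 → average rank (4+5)/2 = 4.5.
The 2 values of 60 occupy positions 7–8 → average rank (7+8)/2 = 7.5.
Batch Y values → pooled ranks: 55→9, 87→1, 50→10, 61→6, 71→3, 60→7.5
Mean rank = (9 + 1 + 10 + 6 + 3 + 7.5) / 6 = 6.08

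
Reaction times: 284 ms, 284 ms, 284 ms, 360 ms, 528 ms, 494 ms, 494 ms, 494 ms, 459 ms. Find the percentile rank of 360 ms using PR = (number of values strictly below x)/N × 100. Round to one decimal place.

N = 9.
Strictly below 360: 3. Equal to 360: 1.
PR = 3/9 × 100 = 33.3

33.3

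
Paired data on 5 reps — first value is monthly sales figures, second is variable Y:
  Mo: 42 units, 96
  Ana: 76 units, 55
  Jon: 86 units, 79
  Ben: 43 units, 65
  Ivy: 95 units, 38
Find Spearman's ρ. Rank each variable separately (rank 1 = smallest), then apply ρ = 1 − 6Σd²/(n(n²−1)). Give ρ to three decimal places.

Ranks of variable 1: 1, 3, 4, 2, 5
Ranks of variable 2: 5, 2, 4, 3, 1
d = r₁ − r₂: -4, 1, 0, -1, 4
d²: 16, 1, 0, 1, 16; Σd² = 34
ρ = 1 − 6·34/(5·24) = 1 − 204/120 = -0.700

-0.700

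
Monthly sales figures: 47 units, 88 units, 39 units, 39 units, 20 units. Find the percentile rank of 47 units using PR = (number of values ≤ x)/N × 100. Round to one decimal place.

80.0

N = 5.
Strictly below 47: 3. Equal to 47: 1.
PR = 4/5 × 100 = 80.0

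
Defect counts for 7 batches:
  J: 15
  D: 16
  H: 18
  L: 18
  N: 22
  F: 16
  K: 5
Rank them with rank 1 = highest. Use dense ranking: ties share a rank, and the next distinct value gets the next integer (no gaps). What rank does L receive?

Sorted (descending): 22, 18, 18, 16, 16, 15, 5
The 2 values of 18 share dense rank 2.
The 2 values of 16 share dense rank 3.
Remaining distinct values take the next consecutive integers.
L has value 18 → rank 2.

2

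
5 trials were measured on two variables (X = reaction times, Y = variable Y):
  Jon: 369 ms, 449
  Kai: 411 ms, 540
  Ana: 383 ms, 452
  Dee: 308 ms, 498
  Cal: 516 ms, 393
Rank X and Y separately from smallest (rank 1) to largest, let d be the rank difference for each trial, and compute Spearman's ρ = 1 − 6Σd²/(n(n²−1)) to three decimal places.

Ranks of variable 1: 2, 4, 3, 1, 5
Ranks of variable 2: 2, 5, 3, 4, 1
d = r₁ − r₂: 0, -1, 0, -3, 4
d²: 0, 1, 0, 9, 16; Σd² = 26
ρ = 1 − 6·26/(5·24) = 1 − 156/120 = -0.300

-0.300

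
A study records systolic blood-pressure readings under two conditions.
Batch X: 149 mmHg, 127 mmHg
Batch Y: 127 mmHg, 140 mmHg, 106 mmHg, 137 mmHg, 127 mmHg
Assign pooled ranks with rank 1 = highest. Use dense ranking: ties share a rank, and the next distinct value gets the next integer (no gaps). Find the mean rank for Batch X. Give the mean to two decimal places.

Sorted (descending): 149, 140, 137, 127, 127, 127, 106
The 3 values of 127 share dense rank 4.
Remaining distinct values take the next consecutive integers.
Batch X values → pooled ranks: 149→1, 127→4
Mean rank = (1 + 4) / 2 = 2.50

2.50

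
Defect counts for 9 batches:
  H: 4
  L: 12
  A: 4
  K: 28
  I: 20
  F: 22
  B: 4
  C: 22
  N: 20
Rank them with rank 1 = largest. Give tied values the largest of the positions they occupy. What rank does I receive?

Sorted (descending): 28, 22, 22, 20, 20, 12, 4, 4, 4
The 2 values of 22 occupy positions 2–3 → each gets rank 3.
The 2 values of 20 occupy positions 4–5 → each gets rank 5.
The 3 values of 4 occupy positions 7–9 → each gets rank 9.
I has value 20 → rank 5.

5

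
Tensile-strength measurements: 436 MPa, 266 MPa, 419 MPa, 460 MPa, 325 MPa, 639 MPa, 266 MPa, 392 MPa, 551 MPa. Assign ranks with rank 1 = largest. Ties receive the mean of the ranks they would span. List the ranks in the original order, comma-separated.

Sorted (descending): 639, 551, 460, 436, 419, 392, 325, 266, 266
The 2 values of 266 occupy positions 8–9 → average rank (8+9)/2 = 8.5.

4, 8.5, 5, 3, 7, 1, 8.5, 6, 2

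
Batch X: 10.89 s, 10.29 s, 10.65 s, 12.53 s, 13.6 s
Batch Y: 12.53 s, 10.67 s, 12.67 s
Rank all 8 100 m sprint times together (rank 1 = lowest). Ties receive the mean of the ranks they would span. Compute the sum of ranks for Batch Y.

Sorted (ascending): 10.29, 10.65, 10.67, 10.89, 12.53, 12.53, 12.67, 13.6
The 2 values of 12.53 occupy positions 5–6 → average rank (5+6)/2 = 5.5.
Batch Y values → pooled ranks: 12.53→5.5, 10.67→3, 12.67→7
Rank sum = 5.5 + 3 + 7 = 15.5

15.5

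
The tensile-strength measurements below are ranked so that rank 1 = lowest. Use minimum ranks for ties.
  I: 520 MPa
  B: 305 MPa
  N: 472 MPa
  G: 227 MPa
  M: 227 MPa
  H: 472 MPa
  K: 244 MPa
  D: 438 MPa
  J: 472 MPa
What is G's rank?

1

Sorted (ascending): 227, 227, 244, 305, 438, 472, 472, 472, 520
The 2 values of 227 occupy positions 1–2 → each gets rank 1.
The 3 values of 472 occupy positions 6–8 → each gets rank 6.
G has value 227 MPa → rank 1.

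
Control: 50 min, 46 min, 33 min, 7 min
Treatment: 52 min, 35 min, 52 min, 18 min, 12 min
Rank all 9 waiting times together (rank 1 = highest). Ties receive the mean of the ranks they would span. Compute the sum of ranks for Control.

22

Sorted (descending): 52, 52, 50, 46, 35, 33, 18, 12, 7
The 2 values of 52 occupy positions 1–2 → average rank (1+2)/2 = 1.5.
Control values → pooled ranks: 50→3, 46→4, 33→6, 7→9
Rank sum = 3 + 4 + 6 + 9 = 22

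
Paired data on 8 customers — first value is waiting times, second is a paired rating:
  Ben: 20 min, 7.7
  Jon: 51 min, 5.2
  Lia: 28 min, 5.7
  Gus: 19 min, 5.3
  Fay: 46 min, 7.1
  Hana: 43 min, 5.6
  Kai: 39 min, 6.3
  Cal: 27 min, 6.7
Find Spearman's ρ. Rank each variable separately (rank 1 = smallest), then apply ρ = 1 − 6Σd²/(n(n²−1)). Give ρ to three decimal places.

-0.238

Ranks of variable 1: 2, 8, 4, 1, 7, 6, 5, 3
Ranks of variable 2: 8, 1, 4, 2, 7, 3, 5, 6
d = r₁ − r₂: -6, 7, 0, -1, 0, 3, 0, -3
d²: 36, 49, 0, 1, 0, 9, 0, 9; Σd² = 104
ρ = 1 − 6·104/(8·63) = 1 − 624/504 = -0.238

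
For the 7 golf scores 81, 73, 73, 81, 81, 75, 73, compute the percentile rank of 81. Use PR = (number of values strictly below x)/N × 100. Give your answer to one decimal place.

N = 7.
Strictly below 81: 4. Equal to 81: 3.
PR = 4/7 × 100 = 57.1

57.1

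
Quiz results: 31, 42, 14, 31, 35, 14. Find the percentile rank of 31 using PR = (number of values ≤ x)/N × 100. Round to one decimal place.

66.7

N = 6.
Strictly below 31: 2. Equal to 31: 2.
PR = 4/6 × 100 = 66.7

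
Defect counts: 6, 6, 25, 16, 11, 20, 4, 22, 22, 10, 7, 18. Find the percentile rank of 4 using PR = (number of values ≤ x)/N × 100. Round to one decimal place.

N = 12.
Strictly below 4: 0. Equal to 4: 1.
PR = 1/12 × 100 = 8.3

8.3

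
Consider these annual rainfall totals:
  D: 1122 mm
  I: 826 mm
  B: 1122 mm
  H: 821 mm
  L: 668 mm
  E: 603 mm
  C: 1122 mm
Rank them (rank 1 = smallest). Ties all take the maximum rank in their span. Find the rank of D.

Sorted (ascending): 603, 668, 821, 826, 1122, 1122, 1122
The 3 values of 1122 occupy positions 5–7 → each gets rank 7.
D has value 1122 mm → rank 7.

7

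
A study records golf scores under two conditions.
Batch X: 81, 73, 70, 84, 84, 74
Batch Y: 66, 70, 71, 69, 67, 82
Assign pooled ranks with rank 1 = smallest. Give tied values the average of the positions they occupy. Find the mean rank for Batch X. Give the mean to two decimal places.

Sorted (ascending): 66, 67, 69, 70, 70, 71, 73, 74, 81, 82, 84, 84
The 2 values of 70 occupy positions 4–5 → average rank (4+5)/2 = 4.5.
The 2 values of 84 occupy positions 11–12 → average rank (11+12)/2 = 11.5.
Batch X values → pooled ranks: 81→9, 73→7, 70→4.5, 84→11.5, 84→11.5, 74→8
Mean rank = (9 + 7 + 4.5 + 11.5 + 11.5 + 8) / 6 = 8.58

8.58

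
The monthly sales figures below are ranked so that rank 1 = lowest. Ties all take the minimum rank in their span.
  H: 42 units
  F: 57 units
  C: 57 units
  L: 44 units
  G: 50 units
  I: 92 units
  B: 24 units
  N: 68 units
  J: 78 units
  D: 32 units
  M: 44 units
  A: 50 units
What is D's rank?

Sorted (ascending): 24, 32, 42, 44, 44, 50, 50, 57, 57, 68, 78, 92
The 2 values of 44 occupy positions 4–5 → each gets rank 4.
The 2 values of 50 occupy positions 6–7 → each gets rank 6.
The 2 values of 57 occupy positions 8–9 → each gets rank 8.
D has value 32 units → rank 2.

2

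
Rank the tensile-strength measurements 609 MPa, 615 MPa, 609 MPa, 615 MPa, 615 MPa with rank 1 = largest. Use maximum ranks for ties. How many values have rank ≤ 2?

Sorted (descending): 615, 615, 615, 609, 609
The 3 values of 615 occupy positions 1–3 → each gets rank 3.
The 2 values of 609 occupy positions 4–5 → each gets rank 5.
Ranks ≤ 2: {} → 0 values.

0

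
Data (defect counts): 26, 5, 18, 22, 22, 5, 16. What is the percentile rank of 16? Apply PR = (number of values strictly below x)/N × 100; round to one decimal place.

28.6

N = 7.
Strictly below 16: 2. Equal to 16: 1.
PR = 2/7 × 100 = 28.6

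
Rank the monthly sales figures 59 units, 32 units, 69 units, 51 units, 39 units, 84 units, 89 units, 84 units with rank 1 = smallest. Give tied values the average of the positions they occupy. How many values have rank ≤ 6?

Sorted (ascending): 32, 39, 51, 59, 69, 84, 84, 89
The 2 values of 84 occupy positions 6–7 → average rank (6+7)/2 = 6.5.
Ranks ≤ 6: {1, 2, 3, 4, 5} → 5 values.

5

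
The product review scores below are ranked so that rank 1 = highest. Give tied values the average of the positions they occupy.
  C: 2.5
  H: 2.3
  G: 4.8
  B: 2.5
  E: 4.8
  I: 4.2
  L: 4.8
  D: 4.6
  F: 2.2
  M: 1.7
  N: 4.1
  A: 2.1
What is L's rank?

Sorted (descending): 4.8, 4.8, 4.8, 4.6, 4.2, 4.1, 2.5, 2.5, 2.3, 2.2, 2.1, 1.7
The 3 values of 4.8 occupy positions 1–3 → average rank 2.
The 2 values of 2.5 occupy positions 7–8 → average rank (7+8)/2 = 7.5.
L has value 4.8 → rank 2.

2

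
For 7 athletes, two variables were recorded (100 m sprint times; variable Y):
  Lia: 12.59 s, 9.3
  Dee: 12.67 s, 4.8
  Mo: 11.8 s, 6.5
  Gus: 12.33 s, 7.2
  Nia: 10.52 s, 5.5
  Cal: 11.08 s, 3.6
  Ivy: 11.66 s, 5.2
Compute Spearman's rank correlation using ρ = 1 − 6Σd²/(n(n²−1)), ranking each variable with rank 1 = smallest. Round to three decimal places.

Ranks of variable 1: 6, 7, 4, 5, 1, 2, 3
Ranks of variable 2: 7, 2, 5, 6, 4, 1, 3
d = r₁ − r₂: -1, 5, -1, -1, -3, 1, 0
d²: 1, 25, 1, 1, 9, 1, 0; Σd² = 38
ρ = 1 − 6·38/(7·48) = 1 − 228/336 = 0.321

0.321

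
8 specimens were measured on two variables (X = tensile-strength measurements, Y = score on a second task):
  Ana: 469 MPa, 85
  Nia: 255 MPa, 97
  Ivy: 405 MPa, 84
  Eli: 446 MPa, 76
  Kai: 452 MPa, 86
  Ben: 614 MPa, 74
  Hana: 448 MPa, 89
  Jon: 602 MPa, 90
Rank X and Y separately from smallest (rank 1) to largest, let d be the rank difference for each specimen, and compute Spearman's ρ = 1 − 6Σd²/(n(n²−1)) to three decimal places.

-0.286

Ranks of variable 1: 6, 1, 2, 3, 5, 8, 4, 7
Ranks of variable 2: 4, 8, 3, 2, 5, 1, 6, 7
d = r₁ − r₂: 2, -7, -1, 1, 0, 7, -2, 0
d²: 4, 49, 1, 1, 0, 49, 4, 0; Σd² = 108
ρ = 1 − 6·108/(8·63) = 1 − 648/504 = -0.286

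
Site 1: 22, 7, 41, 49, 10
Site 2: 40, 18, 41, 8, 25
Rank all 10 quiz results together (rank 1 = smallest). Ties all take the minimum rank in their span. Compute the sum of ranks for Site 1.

Sorted (ascending): 7, 8, 10, 18, 22, 25, 40, 41, 41, 49
The 2 values of 41 occupy positions 8–9 → each gets rank 8.
Site 1 values → pooled ranks: 22→5, 7→1, 41→8, 49→10, 10→3
Rank sum = 5 + 1 + 8 + 10 + 3 = 27

27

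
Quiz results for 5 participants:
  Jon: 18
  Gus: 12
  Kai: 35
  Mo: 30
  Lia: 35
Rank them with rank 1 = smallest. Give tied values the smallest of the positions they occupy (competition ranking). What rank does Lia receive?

Sorted (ascending): 12, 18, 30, 35, 35
The 2 values of 35 occupy positions 4–5 → each gets rank 4.
Lia has value 35 → rank 4.

4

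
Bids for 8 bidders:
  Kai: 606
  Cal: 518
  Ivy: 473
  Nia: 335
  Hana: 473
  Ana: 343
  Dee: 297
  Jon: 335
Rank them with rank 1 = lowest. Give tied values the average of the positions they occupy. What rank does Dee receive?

1

Sorted (ascending): 297, 335, 335, 343, 473, 473, 518, 606
The 2 values of 335 occupy positions 2–3 → average rank (2+3)/2 = 2.5.
The 2 values of 473 occupy positions 5–6 → average rank (5+6)/2 = 5.5.
Dee has value 297 → rank 1.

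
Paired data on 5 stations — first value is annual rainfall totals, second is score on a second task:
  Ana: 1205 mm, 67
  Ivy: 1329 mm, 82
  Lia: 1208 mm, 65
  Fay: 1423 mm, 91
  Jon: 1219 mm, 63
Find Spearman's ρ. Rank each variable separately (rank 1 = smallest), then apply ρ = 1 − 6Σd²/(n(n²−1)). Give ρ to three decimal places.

0.600

Ranks of variable 1: 1, 4, 2, 5, 3
Ranks of variable 2: 3, 4, 2, 5, 1
d = r₁ − r₂: -2, 0, 0, 0, 2
d²: 4, 0, 0, 0, 4; Σd² = 8
ρ = 1 − 6·8/(5·24) = 1 − 48/120 = 0.600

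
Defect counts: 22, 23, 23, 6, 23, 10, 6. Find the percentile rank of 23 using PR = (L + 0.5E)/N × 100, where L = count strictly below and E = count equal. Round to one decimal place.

78.6

N = 7.
Strictly below 23: 4. Equal to 23: 3.
PR = (4 + 0.5·3)/7 × 100 = 78.6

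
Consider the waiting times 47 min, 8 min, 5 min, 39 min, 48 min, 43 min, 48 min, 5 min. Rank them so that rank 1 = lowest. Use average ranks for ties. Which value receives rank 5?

Sorted (ascending): 5, 5, 8, 39, 43, 47, 48, 48
The 2 values of 5 occupy positions 1–2 → average rank (1+2)/2 = 1.5.
The 2 values of 48 occupy positions 7–8 → average rank (7+8)/2 = 7.5.
Rank 5 → value 43.

43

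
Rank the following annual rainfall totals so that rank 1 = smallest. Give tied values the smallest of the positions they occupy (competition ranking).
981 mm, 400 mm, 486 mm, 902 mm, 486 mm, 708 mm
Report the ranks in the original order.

Sorted (ascending): 400, 486, 486, 708, 902, 981
The 2 values of 486 occupy positions 2–3 → each gets rank 2.

6, 1, 2, 5, 2, 4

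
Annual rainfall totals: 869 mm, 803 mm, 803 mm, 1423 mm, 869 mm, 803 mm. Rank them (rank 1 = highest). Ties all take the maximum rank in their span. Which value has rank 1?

1423

Sorted (descending): 1423, 869, 869, 803, 803, 803
The 2 values of 869 occupy positions 2–3 → each gets rank 3.
The 3 values of 803 occupy positions 4–6 → each gets rank 6.
Rank 1 → value 1423.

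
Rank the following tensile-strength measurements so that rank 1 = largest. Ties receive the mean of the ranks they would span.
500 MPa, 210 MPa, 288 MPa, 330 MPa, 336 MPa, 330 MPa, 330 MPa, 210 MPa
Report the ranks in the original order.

1, 7.5, 6, 4, 2, 4, 4, 7.5

Sorted (descending): 500, 336, 330, 330, 330, 288, 210, 210
The 3 values of 330 occupy positions 3–5 → average rank 4.
The 2 values of 210 occupy positions 7–8 → average rank (7+8)/2 = 7.5.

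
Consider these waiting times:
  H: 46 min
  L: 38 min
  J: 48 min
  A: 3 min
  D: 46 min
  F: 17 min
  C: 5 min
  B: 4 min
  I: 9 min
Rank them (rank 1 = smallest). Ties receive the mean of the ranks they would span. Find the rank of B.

Sorted (ascending): 3, 4, 5, 9, 17, 38, 46, 46, 48
The 2 values of 46 occupy positions 7–8 → average rank (7+8)/2 = 7.5.
B has value 4 min → rank 2.

2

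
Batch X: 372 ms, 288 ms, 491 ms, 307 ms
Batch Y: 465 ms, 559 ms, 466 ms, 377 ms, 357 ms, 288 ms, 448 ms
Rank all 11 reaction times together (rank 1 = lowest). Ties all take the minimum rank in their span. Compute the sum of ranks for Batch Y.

46

Sorted (ascending): 288, 288, 307, 357, 372, 377, 448, 465, 466, 491, 559
The 2 values of 288 occupy positions 1–2 → each gets rank 1.
Batch Y values → pooled ranks: 465→8, 559→11, 466→9, 377→6, 357→4, 288→1, 448→7
Rank sum = 8 + 11 + 9 + 6 + 4 + 1 + 7 = 46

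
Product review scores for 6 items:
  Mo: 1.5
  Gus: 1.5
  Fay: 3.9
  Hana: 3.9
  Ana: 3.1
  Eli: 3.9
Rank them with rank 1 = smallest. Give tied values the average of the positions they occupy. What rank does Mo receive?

Sorted (ascending): 1.5, 1.5, 3.1, 3.9, 3.9, 3.9
The 2 values of 1.5 occupy positions 1–2 → average rank (1+2)/2 = 1.5.
The 3 values of 3.9 occupy positions 4–6 → average rank 5.
Mo has value 1.5 → rank 1.5.

1.5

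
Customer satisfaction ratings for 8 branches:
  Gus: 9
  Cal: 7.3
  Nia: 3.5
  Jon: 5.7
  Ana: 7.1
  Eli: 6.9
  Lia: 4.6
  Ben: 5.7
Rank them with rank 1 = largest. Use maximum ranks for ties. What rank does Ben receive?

6

Sorted (descending): 9, 7.3, 7.1, 6.9, 5.7, 5.7, 4.6, 3.5
The 2 values of 5.7 occupy positions 5–6 → each gets rank 6.
Ben has value 5.7 → rank 6.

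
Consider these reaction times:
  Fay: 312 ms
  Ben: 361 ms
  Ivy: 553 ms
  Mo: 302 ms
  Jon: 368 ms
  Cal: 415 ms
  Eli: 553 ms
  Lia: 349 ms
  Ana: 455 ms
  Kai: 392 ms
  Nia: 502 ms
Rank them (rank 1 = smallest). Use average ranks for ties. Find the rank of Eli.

Sorted (ascending): 302, 312, 349, 361, 368, 392, 415, 455, 502, 553, 553
The 2 values of 553 occupy positions 10–11 → average rank (10+11)/2 = 10.5.
Eli has value 553 ms → rank 10.5.

10.5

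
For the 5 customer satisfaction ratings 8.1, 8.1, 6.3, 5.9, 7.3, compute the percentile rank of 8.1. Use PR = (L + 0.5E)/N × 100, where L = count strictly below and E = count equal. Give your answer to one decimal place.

80.0

N = 5.
Strictly below 8.1: 3. Equal to 8.1: 2.
PR = (3 + 0.5·2)/5 × 100 = 80.0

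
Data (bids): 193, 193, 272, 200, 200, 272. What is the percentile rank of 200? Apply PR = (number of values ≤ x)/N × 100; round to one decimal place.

66.7

N = 6.
Strictly below 200: 2. Equal to 200: 2.
PR = 4/6 × 100 = 66.7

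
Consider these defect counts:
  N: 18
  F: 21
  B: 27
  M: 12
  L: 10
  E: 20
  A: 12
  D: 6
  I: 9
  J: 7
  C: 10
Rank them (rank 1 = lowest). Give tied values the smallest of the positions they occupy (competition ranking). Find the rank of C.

Sorted (ascending): 6, 7, 9, 10, 10, 12, 12, 18, 20, 21, 27
The 2 values of 10 occupy positions 4–5 → each gets rank 4.
The 2 values of 12 occupy positions 6–7 → each gets rank 6.
C has value 10 → rank 4.

4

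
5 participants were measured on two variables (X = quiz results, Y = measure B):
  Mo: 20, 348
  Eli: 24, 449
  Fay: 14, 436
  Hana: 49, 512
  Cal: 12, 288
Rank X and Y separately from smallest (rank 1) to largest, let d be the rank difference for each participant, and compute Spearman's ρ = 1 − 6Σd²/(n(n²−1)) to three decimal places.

Ranks of variable 1: 3, 4, 2, 5, 1
Ranks of variable 2: 2, 4, 3, 5, 1
d = r₁ − r₂: 1, 0, -1, 0, 0
d²: 1, 0, 1, 0, 0; Σd² = 2
ρ = 1 − 6·2/(5·24) = 1 − 12/120 = 0.900

0.900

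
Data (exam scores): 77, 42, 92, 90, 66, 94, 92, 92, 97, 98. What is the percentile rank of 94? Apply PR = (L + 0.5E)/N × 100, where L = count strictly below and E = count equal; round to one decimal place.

75.0

N = 10.
Strictly below 94: 7. Equal to 94: 1.
PR = (7 + 0.5·1)/10 × 100 = 75.0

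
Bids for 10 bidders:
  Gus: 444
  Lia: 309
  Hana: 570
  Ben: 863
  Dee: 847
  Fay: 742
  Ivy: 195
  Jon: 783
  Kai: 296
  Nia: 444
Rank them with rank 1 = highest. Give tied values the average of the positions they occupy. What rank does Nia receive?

Sorted (descending): 863, 847, 783, 742, 570, 444, 444, 309, 296, 195
The 2 values of 444 occupy positions 6–7 → average rank (6+7)/2 = 6.5.
Nia has value 444 → rank 6.5.

6.5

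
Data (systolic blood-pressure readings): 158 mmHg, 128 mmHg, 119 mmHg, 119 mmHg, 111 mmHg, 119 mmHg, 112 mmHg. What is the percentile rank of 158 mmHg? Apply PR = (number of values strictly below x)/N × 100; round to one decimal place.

N = 7.
Strictly below 158: 6. Equal to 158: 1.
PR = 6/7 × 100 = 85.7

85.7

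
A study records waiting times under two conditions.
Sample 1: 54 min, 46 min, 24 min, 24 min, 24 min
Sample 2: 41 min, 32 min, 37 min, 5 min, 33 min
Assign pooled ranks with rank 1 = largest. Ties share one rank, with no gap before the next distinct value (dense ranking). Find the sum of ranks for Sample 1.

Sorted (descending): 54, 46, 41, 37, 33, 32, 24, 24, 24, 5
The 3 values of 24 share dense rank 7.
Remaining distinct values take the next consecutive integers.
Sample 1 values → pooled ranks: 54→1, 46→2, 24→7, 24→7, 24→7
Rank sum = 1 + 2 + 7 + 7 + 7 = 24

24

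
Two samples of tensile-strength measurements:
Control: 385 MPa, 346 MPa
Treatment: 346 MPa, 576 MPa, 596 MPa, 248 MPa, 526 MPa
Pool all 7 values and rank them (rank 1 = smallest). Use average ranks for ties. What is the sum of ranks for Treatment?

21.5

Sorted (ascending): 248, 346, 346, 385, 526, 576, 596
The 2 values of 346 occupy positions 2–3 → average rank (2+3)/2 = 2.5.
Treatment values → pooled ranks: 346→2.5, 576→6, 596→7, 248→1, 526→5
Rank sum = 2.5 + 6 + 7 + 1 + 5 = 21.5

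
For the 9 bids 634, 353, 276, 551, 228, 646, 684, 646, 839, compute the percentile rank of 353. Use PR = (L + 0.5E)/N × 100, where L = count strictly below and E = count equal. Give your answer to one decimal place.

N = 9.
Strictly below 353: 2. Equal to 353: 1.
PR = (2 + 0.5·1)/9 × 100 = 27.8

27.8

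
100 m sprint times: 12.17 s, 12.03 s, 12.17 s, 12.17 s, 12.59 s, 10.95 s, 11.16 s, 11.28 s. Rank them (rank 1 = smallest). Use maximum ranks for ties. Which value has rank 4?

Sorted (ascending): 10.95, 11.16, 11.28, 12.03, 12.17, 12.17, 12.17, 12.59
The 3 values of 12.17 occupy positions 5–7 → each gets rank 7.
Rank 4 → value 12.03.

12.03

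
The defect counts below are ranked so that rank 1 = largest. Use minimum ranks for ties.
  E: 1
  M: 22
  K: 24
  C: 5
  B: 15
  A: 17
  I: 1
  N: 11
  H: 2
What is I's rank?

8

Sorted (descending): 24, 22, 17, 15, 11, 5, 2, 1, 1
The 2 values of 1 occupy positions 8–9 → each gets rank 8.
I has value 1 → rank 8.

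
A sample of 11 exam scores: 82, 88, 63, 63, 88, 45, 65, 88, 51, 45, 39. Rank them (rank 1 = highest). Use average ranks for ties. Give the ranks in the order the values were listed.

4, 2, 6.5, 6.5, 2, 9.5, 5, 2, 8, 9.5, 11

Sorted (descending): 88, 88, 88, 82, 65, 63, 63, 51, 45, 45, 39
The 3 values of 88 occupy positions 1–3 → average rank 2.
The 2 values of 63 occupy positions 6–7 → average rank (6+7)/2 = 6.5.
The 2 values of 45 occupy positions 9–10 → average rank (9+10)/2 = 9.5.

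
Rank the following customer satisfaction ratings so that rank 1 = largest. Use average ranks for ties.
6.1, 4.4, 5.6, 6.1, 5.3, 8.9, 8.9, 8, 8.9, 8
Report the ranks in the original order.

6.5, 10, 8, 6.5, 9, 2, 2, 4.5, 2, 4.5

Sorted (descending): 8.9, 8.9, 8.9, 8, 8, 6.1, 6.1, 5.6, 5.3, 4.4
The 3 values of 8.9 occupy positions 1–3 → average rank 2.
The 2 values of 8 occupy positions 4–5 → average rank (4+5)/2 = 4.5.
The 2 values of 6.1 occupy positions 6–7 → average rank (6+7)/2 = 6.5.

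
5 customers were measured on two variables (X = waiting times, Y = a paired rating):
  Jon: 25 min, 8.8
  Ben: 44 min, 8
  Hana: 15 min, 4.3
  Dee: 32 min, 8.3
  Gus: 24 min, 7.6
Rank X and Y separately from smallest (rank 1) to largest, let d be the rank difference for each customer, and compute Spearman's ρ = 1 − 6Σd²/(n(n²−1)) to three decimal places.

0.600

Ranks of variable 1: 3, 5, 1, 4, 2
Ranks of variable 2: 5, 3, 1, 4, 2
d = r₁ − r₂: -2, 2, 0, 0, 0
d²: 4, 4, 0, 0, 0; Σd² = 8
ρ = 1 − 6·8/(5·24) = 1 − 48/120 = 0.600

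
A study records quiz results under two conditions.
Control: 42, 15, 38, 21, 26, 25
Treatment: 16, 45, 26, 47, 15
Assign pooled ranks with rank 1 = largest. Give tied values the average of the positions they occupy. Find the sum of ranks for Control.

38

Sorted (descending): 47, 45, 42, 38, 26, 26, 25, 21, 16, 15, 15
The 2 values of 26 occupy positions 5–6 → average rank (5+6)/2 = 5.5.
The 2 values of 15 occupy positions 10–11 → average rank (10+11)/2 = 10.5.
Control values → pooled ranks: 42→3, 15→10.5, 38→4, 21→8, 26→5.5, 25→7
Rank sum = 3 + 10.5 + 4 + 8 + 5.5 + 7 = 38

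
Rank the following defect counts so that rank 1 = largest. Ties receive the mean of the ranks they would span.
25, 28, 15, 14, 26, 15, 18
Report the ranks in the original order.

3, 1, 5.5, 7, 2, 5.5, 4

Sorted (descending): 28, 26, 25, 18, 15, 15, 14
The 2 values of 15 occupy positions 5–6 → average rank (5+6)/2 = 5.5.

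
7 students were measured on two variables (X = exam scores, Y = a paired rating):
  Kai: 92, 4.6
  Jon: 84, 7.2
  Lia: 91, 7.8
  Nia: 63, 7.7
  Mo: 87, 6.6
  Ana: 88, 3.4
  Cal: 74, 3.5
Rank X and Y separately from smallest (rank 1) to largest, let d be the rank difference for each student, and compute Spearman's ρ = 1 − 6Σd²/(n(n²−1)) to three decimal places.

-0.107

Ranks of variable 1: 7, 3, 6, 1, 4, 5, 2
Ranks of variable 2: 3, 5, 7, 6, 4, 1, 2
d = r₁ − r₂: 4, -2, -1, -5, 0, 4, 0
d²: 16, 4, 1, 25, 0, 16, 0; Σd² = 62
ρ = 1 − 6·62/(7·48) = 1 − 372/336 = -0.107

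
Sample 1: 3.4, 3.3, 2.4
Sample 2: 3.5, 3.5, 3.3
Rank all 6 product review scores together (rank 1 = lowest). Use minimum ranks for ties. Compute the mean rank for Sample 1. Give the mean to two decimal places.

Sorted (ascending): 2.4, 3.3, 3.3, 3.4, 3.5, 3.5
The 2 values of 3.3 occupy positions 2–3 → each gets rank 2.
The 2 values of 3.5 occupy positions 5–6 → each gets rank 5.
Sample 1 values → pooled ranks: 3.4→4, 3.3→2, 2.4→1
Mean rank = (4 + 2 + 1) / 3 = 2.33

2.33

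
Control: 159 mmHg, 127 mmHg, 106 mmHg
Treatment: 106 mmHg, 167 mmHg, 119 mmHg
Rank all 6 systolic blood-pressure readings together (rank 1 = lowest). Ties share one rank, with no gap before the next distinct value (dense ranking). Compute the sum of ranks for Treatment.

Sorted (ascending): 106, 106, 119, 127, 159, 167
The 2 values of 106 share dense rank 1.
Remaining distinct values take the next consecutive integers.
Treatment values → pooled ranks: 106→1, 167→5, 119→2
Rank sum = 1 + 5 + 2 = 8

8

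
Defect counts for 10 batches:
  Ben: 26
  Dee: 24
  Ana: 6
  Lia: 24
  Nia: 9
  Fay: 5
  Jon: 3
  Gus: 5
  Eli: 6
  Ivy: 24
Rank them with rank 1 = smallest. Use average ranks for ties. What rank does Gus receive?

Sorted (ascending): 3, 5, 5, 6, 6, 9, 24, 24, 24, 26
The 2 values of 5 occupy positions 2–3 → average rank (2+3)/2 = 2.5.
The 2 values of 6 occupy positions 4–5 → average rank (4+5)/2 = 4.5.
The 3 values of 24 occupy positions 7–9 → average rank 8.
Gus has value 5 → rank 2.5.

2.5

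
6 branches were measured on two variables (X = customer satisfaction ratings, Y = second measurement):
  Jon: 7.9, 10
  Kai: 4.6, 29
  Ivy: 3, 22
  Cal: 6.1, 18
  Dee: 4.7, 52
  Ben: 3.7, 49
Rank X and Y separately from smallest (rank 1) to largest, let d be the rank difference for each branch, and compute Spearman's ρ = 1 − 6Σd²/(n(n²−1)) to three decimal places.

Ranks of variable 1: 6, 3, 1, 5, 4, 2
Ranks of variable 2: 1, 4, 3, 2, 6, 5
d = r₁ − r₂: 5, -1, -2, 3, -2, -3
d²: 25, 1, 4, 9, 4, 9; Σd² = 52
ρ = 1 − 6·52/(6·35) = 1 − 312/210 = -0.486

-0.486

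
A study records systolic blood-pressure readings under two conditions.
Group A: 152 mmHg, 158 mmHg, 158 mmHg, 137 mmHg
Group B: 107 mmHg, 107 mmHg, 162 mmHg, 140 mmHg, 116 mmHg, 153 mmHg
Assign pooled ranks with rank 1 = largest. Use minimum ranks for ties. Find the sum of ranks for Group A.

Sorted (descending): 162, 158, 158, 153, 152, 140, 137, 116, 107, 107
The 2 values of 158 occupy positions 2–3 → each gets rank 2.
The 2 values of 107 occupy positions 9–10 → each gets rank 9.
Group A values → pooled ranks: 152→5, 158→2, 158→2, 137→7
Rank sum = 5 + 2 + 2 + 7 = 16

16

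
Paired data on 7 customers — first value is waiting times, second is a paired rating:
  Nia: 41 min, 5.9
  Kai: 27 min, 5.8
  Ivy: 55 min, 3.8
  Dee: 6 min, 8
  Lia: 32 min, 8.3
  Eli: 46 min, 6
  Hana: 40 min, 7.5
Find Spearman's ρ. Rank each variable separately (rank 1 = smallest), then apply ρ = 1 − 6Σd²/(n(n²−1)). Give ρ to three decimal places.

-0.536

Ranks of variable 1: 5, 2, 7, 1, 3, 6, 4
Ranks of variable 2: 3, 2, 1, 6, 7, 4, 5
d = r₁ − r₂: 2, 0, 6, -5, -4, 2, -1
d²: 4, 0, 36, 25, 16, 4, 1; Σd² = 86
ρ = 1 − 6·86/(7·48) = 1 − 516/336 = -0.536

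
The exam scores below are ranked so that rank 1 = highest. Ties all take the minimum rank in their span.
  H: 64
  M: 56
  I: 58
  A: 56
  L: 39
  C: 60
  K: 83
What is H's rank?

2

Sorted (descending): 83, 64, 60, 58, 56, 56, 39
The 2 values of 56 occupy positions 5–6 → each gets rank 5.
H has value 64 → rank 2.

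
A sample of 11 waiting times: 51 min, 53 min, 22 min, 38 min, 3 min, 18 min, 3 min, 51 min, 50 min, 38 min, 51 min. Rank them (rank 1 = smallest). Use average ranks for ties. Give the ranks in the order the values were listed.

9, 11, 4, 5.5, 1.5, 3, 1.5, 9, 7, 5.5, 9

Sorted (ascending): 3, 3, 18, 22, 38, 38, 50, 51, 51, 51, 53
The 2 values of 3 occupy positions 1–2 → average rank (1+2)/2 = 1.5.
The 2 values of 38 occupy positions 5–6 → average rank (5+6)/2 = 5.5.
The 3 values of 51 occupy positions 8–10 → average rank 9.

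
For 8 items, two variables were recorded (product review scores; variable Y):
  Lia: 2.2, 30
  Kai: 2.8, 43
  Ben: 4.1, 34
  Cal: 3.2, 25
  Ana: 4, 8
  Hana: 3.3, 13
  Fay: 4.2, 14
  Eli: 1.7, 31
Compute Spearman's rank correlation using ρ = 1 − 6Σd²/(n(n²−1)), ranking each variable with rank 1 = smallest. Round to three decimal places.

Ranks of variable 1: 2, 3, 7, 4, 6, 5, 8, 1
Ranks of variable 2: 5, 8, 7, 4, 1, 2, 3, 6
d = r₁ − r₂: -3, -5, 0, 0, 5, 3, 5, -5
d²: 9, 25, 0, 0, 25, 9, 25, 25; Σd² = 118
ρ = 1 − 6·118/(8·63) = 1 − 708/504 = -0.405

-0.405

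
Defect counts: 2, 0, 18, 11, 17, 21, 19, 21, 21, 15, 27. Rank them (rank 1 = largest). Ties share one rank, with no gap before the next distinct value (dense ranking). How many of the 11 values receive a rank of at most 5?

7

Sorted (descending): 27, 21, 21, 21, 19, 18, 17, 15, 11, 2, 0
The 3 values of 21 share dense rank 2.
Remaining distinct values take the next consecutive integers.
Ranks ≤ 5: {1, 2, 2, 2, 3, 4, 5} → 7 values.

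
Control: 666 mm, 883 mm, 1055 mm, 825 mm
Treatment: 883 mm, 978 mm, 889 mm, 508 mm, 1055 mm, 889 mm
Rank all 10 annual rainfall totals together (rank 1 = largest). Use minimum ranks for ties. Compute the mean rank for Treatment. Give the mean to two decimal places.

Sorted (descending): 1055, 1055, 978, 889, 889, 883, 883, 825, 666, 508
The 2 values of 1055 occupy positions 1–2 → each gets rank 1.
The 2 values of 889 occupy positions 4–5 → each gets rank 4.
The 2 values of 883 occupy positions 6–7 → each gets rank 6.
Treatment values → pooled ranks: 883→6, 978→3, 889→4, 508→10, 1055→1, 889→4
Mean rank = (6 + 3 + 4 + 10 + 1 + 4) / 6 = 4.67

4.67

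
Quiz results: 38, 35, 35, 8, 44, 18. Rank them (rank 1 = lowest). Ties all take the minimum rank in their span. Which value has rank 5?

38

Sorted (ascending): 8, 18, 35, 35, 38, 44
The 2 values of 35 occupy positions 3–4 → each gets rank 3.
Rank 5 → value 38.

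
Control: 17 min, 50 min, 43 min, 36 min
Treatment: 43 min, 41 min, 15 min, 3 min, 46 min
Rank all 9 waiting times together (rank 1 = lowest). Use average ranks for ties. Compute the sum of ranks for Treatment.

Sorted (ascending): 3, 15, 17, 36, 41, 43, 43, 46, 50
The 2 values of 43 occupy positions 6–7 → average rank (6+7)/2 = 6.5.
Treatment values → pooled ranks: 43→6.5, 41→5, 15→2, 3→1, 46→8
Rank sum = 6.5 + 5 + 2 + 1 + 8 = 22.5

22.5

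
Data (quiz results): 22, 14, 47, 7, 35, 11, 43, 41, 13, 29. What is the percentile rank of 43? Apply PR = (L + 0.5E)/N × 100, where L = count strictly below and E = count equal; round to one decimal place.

85.0

N = 10.
Strictly below 43: 8. Equal to 43: 1.
PR = (8 + 0.5·1)/10 × 100 = 85.0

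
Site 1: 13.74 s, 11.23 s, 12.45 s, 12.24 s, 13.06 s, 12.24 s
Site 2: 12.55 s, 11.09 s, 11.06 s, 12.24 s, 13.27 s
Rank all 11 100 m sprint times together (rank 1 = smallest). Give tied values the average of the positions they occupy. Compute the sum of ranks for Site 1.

Sorted (ascending): 11.06, 11.09, 11.23, 12.24, 12.24, 12.24, 12.45, 12.55, 13.06, 13.27, 13.74
The 3 values of 12.24 occupy positions 4–6 → average rank 5.
Site 1 values → pooled ranks: 13.74→11, 11.23→3, 12.45→7, 12.24→5, 13.06→9, 12.24→5
Rank sum = 11 + 3 + 7 + 5 + 9 + 5 = 40

40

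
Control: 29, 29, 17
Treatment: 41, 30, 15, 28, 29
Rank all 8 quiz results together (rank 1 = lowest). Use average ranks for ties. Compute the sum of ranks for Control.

Sorted (ascending): 15, 17, 28, 29, 29, 29, 30, 41
The 3 values of 29 occupy positions 4–6 → average rank 5.
Control values → pooled ranks: 29→5, 29→5, 17→2
Rank sum = 5 + 5 + 2 = 12

12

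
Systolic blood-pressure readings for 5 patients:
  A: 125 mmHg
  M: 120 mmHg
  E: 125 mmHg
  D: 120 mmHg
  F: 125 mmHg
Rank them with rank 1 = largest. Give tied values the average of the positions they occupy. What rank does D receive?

4.5

Sorted (descending): 125, 125, 125, 120, 120
The 3 values of 125 occupy positions 1–3 → average rank 2.
The 2 values of 120 occupy positions 4–5 → average rank (4+5)/2 = 4.5.
D has value 120 mmHg → rank 4.5.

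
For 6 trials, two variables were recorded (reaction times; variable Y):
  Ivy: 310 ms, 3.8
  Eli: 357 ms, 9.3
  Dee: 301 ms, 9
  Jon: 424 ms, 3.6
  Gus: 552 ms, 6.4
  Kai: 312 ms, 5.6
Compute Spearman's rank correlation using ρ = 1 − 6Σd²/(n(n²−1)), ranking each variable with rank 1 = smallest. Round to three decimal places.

-0.143

Ranks of variable 1: 2, 4, 1, 5, 6, 3
Ranks of variable 2: 2, 6, 5, 1, 4, 3
d = r₁ − r₂: 0, -2, -4, 4, 2, 0
d²: 0, 4, 16, 16, 4, 0; Σd² = 40
ρ = 1 − 6·40/(6·35) = 1 − 240/210 = -0.143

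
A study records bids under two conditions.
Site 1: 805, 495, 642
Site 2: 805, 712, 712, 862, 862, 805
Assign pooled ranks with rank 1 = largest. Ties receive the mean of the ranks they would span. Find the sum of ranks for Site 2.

Sorted (descending): 862, 862, 805, 805, 805, 712, 712, 642, 495
The 2 values of 862 occupy positions 1–2 → average rank (1+2)/2 = 1.5.
The 3 values of 805 occupy positions 3–5 → average rank 4.
The 2 values of 712 occupy positions 6–7 → average rank (6+7)/2 = 6.5.
Site 2 values → pooled ranks: 805→4, 712→6.5, 712→6.5, 862→1.5, 862→1.5, 805→4
Rank sum = 4 + 6.5 + 6.5 + 1.5 + 1.5 + 4 = 24

24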